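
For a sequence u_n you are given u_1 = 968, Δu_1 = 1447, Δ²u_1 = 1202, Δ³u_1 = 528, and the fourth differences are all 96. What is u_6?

25983

Build the table forward from the leading diagonal:
D4: 96  96  96  96  96  96
D3: 528  624  720  816  912  1008
D2: 1202  1730  2354  3074  3890  4802
D1: 1447  2649  4379  6733  9807  13697
u: 968  2415  5064  9443  16176  25983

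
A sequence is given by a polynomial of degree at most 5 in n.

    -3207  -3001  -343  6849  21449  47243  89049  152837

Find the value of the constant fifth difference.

120

Δ: 206, 2658, 7192, 14600, 25794, 41806, 63788
Δ²: 2452, 4534, 7408, 11194, 16012, 21982
Δ³: 2082, 2874, 3786, 4818, 5970
Δ⁴: 792, 912, 1032, 1152
Δ⁵: 120, 120, 120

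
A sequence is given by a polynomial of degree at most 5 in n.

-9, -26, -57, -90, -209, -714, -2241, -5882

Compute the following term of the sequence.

-13305

-17 , -31 , -33 , -119 , -505 , -1527 , -3641
-14 , -2 , -86 , -386 , -1022 , -2114
12 , -84 , -300 , -636 , -1092
-96 , -216 , -336 , -456
-120 , -120 , -120
Fifth differences constant at -120.
-456 − 120 = -576;  -1092 − 576 = -1668;  -2114 − 1668 = -3782;  -3641 − 3782 = -7423;  -5882 − 7423 = -13305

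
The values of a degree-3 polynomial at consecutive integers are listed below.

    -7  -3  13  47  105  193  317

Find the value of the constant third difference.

First differences: 4, 16, 34, 58, 88, 124
Second differences: 12, 18, 24, 30, 36
Third differences: 6, 6, 6, 6

6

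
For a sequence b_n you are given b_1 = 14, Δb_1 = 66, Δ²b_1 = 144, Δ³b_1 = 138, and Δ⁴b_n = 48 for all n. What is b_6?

3404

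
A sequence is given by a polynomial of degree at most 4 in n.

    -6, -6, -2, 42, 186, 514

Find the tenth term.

6186

Δ: 0, 4, 44, 144, 328
Δ²: 4, 40, 100, 184
Δ³: 36, 60, 84
Δ⁴: 24, 24
Constant fourth difference = 24, so extend:
84 + 24 = 108;  184 + 108 = 292;  328 + 292 = 620;  514 + 620 = 1134
108 + 24 = 132;  292 + 132 = 424;  620 + 424 = 1044;  1134 + 1044 = 2178
132 + 24 = 156;  424 + 156 = 580;  1044 + 580 = 1624;  2178 + 1624 = 3802
156 + 24 = 180;  580 + 180 = 760;  1624 + 760 = 2384;  3802 + 2384 = 6186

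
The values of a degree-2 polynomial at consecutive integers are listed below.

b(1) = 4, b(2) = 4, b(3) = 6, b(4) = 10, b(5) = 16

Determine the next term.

Δ: 0  2  4  6
Δ²: 2  2  2
The second differences are constant (2).
6 + 2 = 8;  16 + 8 = 24

24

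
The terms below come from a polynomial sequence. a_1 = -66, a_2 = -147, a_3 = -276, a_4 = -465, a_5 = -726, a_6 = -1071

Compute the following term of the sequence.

-1512

-81, -129, -189, -261, -345
-48, -60, -72, -84
-12, -12, -12
Third differences constant at -12.
-84 − 12 = -96;  -345 − 96 = -441;  -1071 − 441 = -1512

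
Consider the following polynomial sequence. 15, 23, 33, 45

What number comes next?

59

D1: 8, 10, 12
D2: 2, 2
Constant second difference = 2, so extend:
12 + 2 = 14;  45 + 14 = 59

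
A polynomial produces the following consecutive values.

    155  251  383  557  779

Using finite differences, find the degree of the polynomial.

3

D1: 96, 132, 174, 222
D2: 36, 42, 48
D3: 6, 6
The third differences are constant, so the polynomial has degree 3.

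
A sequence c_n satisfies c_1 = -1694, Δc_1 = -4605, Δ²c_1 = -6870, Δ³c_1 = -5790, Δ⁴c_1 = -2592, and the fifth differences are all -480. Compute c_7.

-289934

Build the table forward from the leading diagonal:
Fifth differences: -480, -480, -480, -480, -480, -480, -480
Fourth differences: -2592, -3072, -3552, -4032, -4512, -4992, -5472
Third differences: -5790, -8382, -11454, -15006, -19038, -23550, -28542
Second differences: -6870, -12660, -21042, -32496, -47502, -66540, -90090
First differences: -4605, -11475, -24135, -45177, -77673, -125175, -191715
c: -1694, -6299, -17774, -41909, -87086, -164759, -289934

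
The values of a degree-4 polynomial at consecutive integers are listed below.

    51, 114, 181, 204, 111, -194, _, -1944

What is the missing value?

Using the first 6 terms:
D1: 63, 67, 23, -93, -305
D2: 4, -44, -116, -212
D3: -48, -72, -96
D4: -24, -24
Constant fourth difference = -24.
Extend forward: -96 − 24 = -120;  -212 − 120 = -332;  -305 − 332 = -637;  -194 − 637 = -831

-831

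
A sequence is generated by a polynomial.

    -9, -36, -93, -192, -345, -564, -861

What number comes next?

-1248

D1: -27 , -57 , -99 , -153 , -219 , -297
D2: -30 , -42 , -54 , -66 , -78
D3: -12 , -12 , -12 , -12
The third differences are constant (-12).
-78 − 12 = -90;  -297 − 90 = -387;  -861 − 387 = -1248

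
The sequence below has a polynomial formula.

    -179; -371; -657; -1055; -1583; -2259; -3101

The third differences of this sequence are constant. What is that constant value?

D1: -192, -286, -398, -528, -676, -842
D2: -94, -112, -130, -148, -166
D3: -18, -18, -18, -18

-18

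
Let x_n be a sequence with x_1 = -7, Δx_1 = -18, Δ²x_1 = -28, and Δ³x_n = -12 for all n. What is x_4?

Build the table forward from the leading diagonal:
Third differences: -12  -12  -12  -12
Second differences: -28  -40  -52  -64
First differences: -18  -46  -86  -138
x: -7  -25  -71  -157

-157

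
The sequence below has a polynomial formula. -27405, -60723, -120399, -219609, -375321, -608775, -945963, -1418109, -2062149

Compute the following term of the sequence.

D1: -33318, -59676, -99210, -155712, -233454, -337188, -472146, -644040
D2: -26358, -39534, -56502, -77742, -103734, -134958, -171894
D3: -13176, -16968, -21240, -25992, -31224, -36936
D4: -3792, -4272, -4752, -5232, -5712
D5: -480, -480, -480, -480
The fifth differences are constant (-480).
-5712 − 480 = -6192;  -36936 − 6192 = -43128;  -171894 − 43128 = -215022;  -644040 − 215022 = -859062;  -2062149 − 859062 = -2921211

-2921211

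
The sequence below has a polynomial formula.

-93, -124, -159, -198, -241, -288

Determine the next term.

-339

First differences: -31  -35  -39  -43  -47
Second differences: -4  -4  -4  -4
The second differences are constant (-4).
-47 − 4 = -51;  -288 − 51 = -339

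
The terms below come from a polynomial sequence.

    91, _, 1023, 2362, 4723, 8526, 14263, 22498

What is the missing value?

Using the last 6 terms:
Δ: 1339  2361  3803  5737  8235
Δ²: 1022  1442  1934  2498
Δ³: 420  492  564
Δ⁴: 72  72
Constant fourth difference = 72.
Extend backward: 420 − 72 = 348;  1022 − 348 = 674;  1339 − 674 = 665;  1023 − 665 = 358

358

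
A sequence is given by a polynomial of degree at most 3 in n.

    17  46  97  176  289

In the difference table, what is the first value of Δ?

D1: 29, 51, 79, 113
D2: 22, 28, 34
D3: 6, 6

29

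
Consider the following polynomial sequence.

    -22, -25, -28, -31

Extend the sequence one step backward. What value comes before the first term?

First differences: -3  -3  -3
The first differences are constant at -3.
Work back: -22 + 3 = -19

-19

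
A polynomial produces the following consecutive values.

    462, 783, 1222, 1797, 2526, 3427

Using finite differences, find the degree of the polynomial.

First differences: 321, 439, 575, 729, 901
Second differences: 118, 136, 154, 172
Third differences: 18, 18, 18
The third differences are constant, so the polynomial has degree 3.

3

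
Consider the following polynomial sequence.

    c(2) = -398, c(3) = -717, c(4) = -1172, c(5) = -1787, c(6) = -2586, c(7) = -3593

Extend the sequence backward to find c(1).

-191

D1: -319, -455, -615, -799, -1007
D2: -136, -160, -184, -208
D3: -24, -24, -24
The third differences are constant at -24.
Work back: -136 + 24 = -112;  -319 + 112 = -207;  -398 + 207 = -191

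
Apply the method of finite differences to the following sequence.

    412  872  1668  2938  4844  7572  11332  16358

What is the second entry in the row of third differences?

162

First differences: 460, 796, 1270, 1906, 2728, 3760, 5026
Second differences: 336, 474, 636, 822, 1032, 1266
Third differences: 138, 162, 186, 210, 234
Fourth differences: 24, 24, 24, 24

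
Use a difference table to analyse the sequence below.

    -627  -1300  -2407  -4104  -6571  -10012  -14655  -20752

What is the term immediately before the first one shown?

D1: -673  -1107  -1697  -2467  -3441  -4643  -6097
D2: -434  -590  -770  -974  -1202  -1454
D3: -156  -180  -204  -228  -252
D4: -24  -24  -24  -24
The fourth differences are constant at -24.
Work back: -156 + 24 = -132;  -434 + 132 = -302;  -673 + 302 = -371;  -627 + 371 = -256

-256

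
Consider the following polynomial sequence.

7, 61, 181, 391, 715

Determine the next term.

1177

54, 120, 210, 324
66, 90, 114
24, 24
Third differences constant at 24.
114 + 24 = 138;  324 + 138 = 462;  715 + 462 = 1177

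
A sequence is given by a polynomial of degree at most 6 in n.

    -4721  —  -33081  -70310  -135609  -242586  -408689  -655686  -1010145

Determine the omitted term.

-13674

Using the last 7 terms:
Δ: -37229  -65299  -106977  -166103  -246997  -354459
Δ²: -28070  -41678  -59126  -80894  -107462
Δ³: -13608  -17448  -21768  -26568
Δ⁴: -3840  -4320  -4800
Δ⁵: -480  -480
Constant fifth difference = -480.
Extend backward: -3840 + 480 = -3360;  -13608 + 3360 = -10248;  -28070 + 10248 = -17822;  -37229 + 17822 = -19407;  -33081 + 19407 = -13674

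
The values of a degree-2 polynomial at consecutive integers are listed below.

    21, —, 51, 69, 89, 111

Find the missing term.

Using the last 4 terms:
D1: 18, 20, 22
D2: 2, 2
Constant second difference = 2.
Extend backward: 18 − 2 = 16;  51 − 16 = 35

35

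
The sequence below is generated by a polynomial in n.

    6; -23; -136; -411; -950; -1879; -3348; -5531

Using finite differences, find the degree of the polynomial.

4

First differences: -29, -113, -275, -539, -929, -1469, -2183
Second differences: -84, -162, -264, -390, -540, -714
Third differences: -78, -102, -126, -150, -174
Fourth differences: -24, -24, -24, -24
The fourth differences are constant, so the polynomial has degree 4.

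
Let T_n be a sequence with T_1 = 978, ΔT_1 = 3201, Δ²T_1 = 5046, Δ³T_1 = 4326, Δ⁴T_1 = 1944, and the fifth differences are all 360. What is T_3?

Build the table forward from the leading diagonal:
Fifth differences: 360  360  360
Fourth differences: 1944  2304  2664
Third differences: 4326  6270  8574
Second differences: 5046  9372  15642
First differences: 3201  8247  17619
T: 978  4179  12426

12426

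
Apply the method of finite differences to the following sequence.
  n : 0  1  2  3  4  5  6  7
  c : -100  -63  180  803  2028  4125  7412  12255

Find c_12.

37, 243, 623, 1225, 2097, 3287, 4843
206, 380, 602, 872, 1190, 1556
174, 222, 270, 318, 366
48, 48, 48, 48
Constant fourth difference = 48, so extend:
366 + 48 = 414;  1556 + 414 = 1970;  4843 + 1970 = 6813;  12255 + 6813 = 19068
414 + 48 = 462;  1970 + 462 = 2432;  6813 + 2432 = 9245;  19068 + 9245 = 28313
462 + 48 = 510;  2432 + 510 = 2942;  9245 + 2942 = 12187;  28313 + 12187 = 40500
510 + 48 = 558;  2942 + 558 = 3500;  12187 + 3500 = 15687;  40500 + 15687 = 56187
558 + 48 = 606;  3500 + 606 = 4106;  15687 + 4106 = 19793;  56187 + 19793 = 75980

75980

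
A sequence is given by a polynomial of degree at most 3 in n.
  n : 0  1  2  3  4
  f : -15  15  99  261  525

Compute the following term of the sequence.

30 , 84 , 162 , 264
54 , 78 , 102
24 , 24
Constant third difference = 24, so extend:
102 + 24 = 126;  264 + 126 = 390;  525 + 390 = 915

915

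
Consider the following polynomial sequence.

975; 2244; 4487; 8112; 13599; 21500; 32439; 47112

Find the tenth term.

Δ: 1269  2243  3625  5487  7901  10939  14673
Δ²: 974  1382  1862  2414  3038  3734
Δ³: 408  480  552  624  696
Δ⁴: 72  72  72  72
The fourth differences are constant (72).
696 + 72 = 768;  3734 + 768 = 4502;  14673 + 4502 = 19175;  47112 + 19175 = 66287
768 + 72 = 840;  4502 + 840 = 5342;  19175 + 5342 = 24517;  66287 + 24517 = 90804

90804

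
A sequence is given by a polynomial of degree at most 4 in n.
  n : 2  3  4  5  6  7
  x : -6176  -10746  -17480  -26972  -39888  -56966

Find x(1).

-3248

-4570, -6734, -9492, -12916, -17078
-2164, -2758, -3424, -4162
-594, -666, -738
-72, -72
The fourth differences are constant at -72.
Work back: -594 + 72 = -522;  -2164 + 522 = -1642;  -4570 + 1642 = -2928;  -6176 + 2928 = -3248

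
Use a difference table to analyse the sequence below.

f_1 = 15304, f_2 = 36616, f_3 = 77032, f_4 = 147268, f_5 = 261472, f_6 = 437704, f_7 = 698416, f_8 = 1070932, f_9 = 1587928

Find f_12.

Δ: 21312  40416  70236  114204  176232  260712  372516  516996
Δ²: 19104  29820  43968  62028  84480  111804  144480
Δ³: 10716  14148  18060  22452  27324  32676
Δ⁴: 3432  3912  4392  4872  5352
Δ⁵: 480  480  480  480
The fifth differences are constant (480).
5352 + 480 = 5832;  32676 + 5832 = 38508;  144480 + 38508 = 182988;  516996 + 182988 = 699984;  1587928 + 699984 = 2287912
5832 + 480 = 6312;  38508 + 6312 = 44820;  182988 + 44820 = 227808;  699984 + 227808 = 927792;  2287912 + 927792 = 3215704
6312 + 480 = 6792;  44820 + 6792 = 51612;  227808 + 51612 = 279420;  927792 + 279420 = 1207212;  3215704 + 1207212 = 4422916

4422916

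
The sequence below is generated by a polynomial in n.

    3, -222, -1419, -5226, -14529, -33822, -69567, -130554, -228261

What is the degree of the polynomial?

5

D1: -225, -1197, -3807, -9303, -19293, -35745, -60987, -97707
D2: -972, -2610, -5496, -9990, -16452, -25242, -36720
D3: -1638, -2886, -4494, -6462, -8790, -11478
D4: -1248, -1608, -1968, -2328, -2688
D5: -360, -360, -360, -360
The fifth differences are constant, so the polynomial has degree 5.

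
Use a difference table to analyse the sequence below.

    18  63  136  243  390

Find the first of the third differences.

Δ: 45, 73, 107, 147
Δ²: 28, 34, 40
Δ³: 6, 6

6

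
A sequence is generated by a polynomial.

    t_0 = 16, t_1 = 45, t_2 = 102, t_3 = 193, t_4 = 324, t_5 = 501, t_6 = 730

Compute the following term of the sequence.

1017

29, 57, 91, 131, 177, 229
28, 34, 40, 46, 52
6, 6, 6, 6
Third differences constant at 6.
52 + 6 = 58;  229 + 58 = 287;  730 + 287 = 1017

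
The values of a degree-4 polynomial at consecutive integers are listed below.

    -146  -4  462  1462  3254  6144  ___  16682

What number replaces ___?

10486

Using the first 6 terms:
D1: 142, 466, 1000, 1792, 2890
D2: 324, 534, 792, 1098
D3: 210, 258, 306
D4: 48, 48
Constant fourth difference = 48.
Extend forward: 306 + 48 = 354;  1098 + 354 = 1452;  2890 + 1452 = 4342;  6144 + 4342 = 10486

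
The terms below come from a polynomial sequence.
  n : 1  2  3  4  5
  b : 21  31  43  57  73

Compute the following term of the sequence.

91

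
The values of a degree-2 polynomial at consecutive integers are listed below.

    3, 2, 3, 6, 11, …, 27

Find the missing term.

Using the first 5 terms:
Δ: -1, 1, 3, 5
Δ²: 2, 2, 2
Constant second difference = 2.
Extend forward: 5 + 2 = 7;  11 + 7 = 18

18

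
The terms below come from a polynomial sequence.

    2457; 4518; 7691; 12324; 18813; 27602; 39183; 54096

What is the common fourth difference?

Δ: 2061, 3173, 4633, 6489, 8789, 11581, 14913
Δ²: 1112, 1460, 1856, 2300, 2792, 3332
Δ³: 348, 396, 444, 492, 540
Δ⁴: 48, 48, 48, 48

48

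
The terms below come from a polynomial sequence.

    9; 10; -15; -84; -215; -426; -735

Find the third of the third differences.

-18

First differences: 1, -25, -69, -131, -211, -309
Second differences: -26, -44, -62, -80, -98
Third differences: -18, -18, -18, -18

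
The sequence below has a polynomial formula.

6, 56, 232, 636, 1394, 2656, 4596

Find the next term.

7412

D1: 50 , 176 , 404 , 758 , 1262 , 1940
D2: 126 , 228 , 354 , 504 , 678
D3: 102 , 126 , 150 , 174
D4: 24 , 24 , 24
The fourth differences are constant (24).
174 + 24 = 198;  678 + 198 = 876;  1940 + 876 = 2816;  4596 + 2816 = 7412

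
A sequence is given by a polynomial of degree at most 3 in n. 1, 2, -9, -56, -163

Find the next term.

-354

First differences: 1, -11, -47, -107
Second differences: -12, -36, -60
Third differences: -24, -24
Constant third difference = -24, so extend:
-60 − 24 = -84;  -107 − 84 = -191;  -163 − 191 = -354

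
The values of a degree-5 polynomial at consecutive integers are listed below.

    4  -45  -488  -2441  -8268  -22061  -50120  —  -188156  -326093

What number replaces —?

-101433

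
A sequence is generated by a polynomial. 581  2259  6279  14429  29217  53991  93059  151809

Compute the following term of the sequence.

236829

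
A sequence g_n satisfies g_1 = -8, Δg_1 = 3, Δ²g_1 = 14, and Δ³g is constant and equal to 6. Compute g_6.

Build the table forward from the leading diagonal:
Third differences: 6  6  6  6  6  6
Second differences: 14  20  26  32  38  44
First differences: 3  17  37  63  95  133
g: -8  -5  12  49  112  207

207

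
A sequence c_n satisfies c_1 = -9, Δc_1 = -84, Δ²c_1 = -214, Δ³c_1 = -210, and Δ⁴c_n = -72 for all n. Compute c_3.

Build the table forward from the leading diagonal:
Δ⁴: -72, -72, -72
Δ³: -210, -282, -354
Δ²: -214, -424, -706
Δ: -84, -298, -722
c: -9, -93, -391

-391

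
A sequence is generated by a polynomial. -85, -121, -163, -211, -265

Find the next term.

-36 , -42 , -48 , -54
-6 , -6 , -6
Constant second difference = -6, so extend:
-54 − 6 = -60;  -265 − 60 = -325

-325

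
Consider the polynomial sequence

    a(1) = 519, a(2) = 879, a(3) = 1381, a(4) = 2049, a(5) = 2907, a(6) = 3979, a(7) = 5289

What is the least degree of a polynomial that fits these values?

D1: 360, 502, 668, 858, 1072, 1310
D2: 142, 166, 190, 214, 238
D3: 24, 24, 24, 24
The third differences are constant, so the polynomial has degree 3.

3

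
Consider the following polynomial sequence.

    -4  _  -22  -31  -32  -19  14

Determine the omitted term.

-11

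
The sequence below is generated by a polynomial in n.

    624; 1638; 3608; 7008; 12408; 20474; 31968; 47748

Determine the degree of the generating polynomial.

Δ: 1014, 1970, 3400, 5400, 8066, 11494, 15780
Δ²: 956, 1430, 2000, 2666, 3428, 4286
Δ³: 474, 570, 666, 762, 858
Δ⁴: 96, 96, 96, 96
The fourth differences are constant, so the polynomial has degree 4.

4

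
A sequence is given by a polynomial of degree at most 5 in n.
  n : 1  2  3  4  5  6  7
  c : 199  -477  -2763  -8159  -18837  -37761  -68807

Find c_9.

First differences: -676  -2286  -5396  -10678  -18924  -31046
Second differences: -1610  -3110  -5282  -8246  -12122
Third differences: -1500  -2172  -2964  -3876
Fourth differences: -672  -792  -912
Fifth differences: -120  -120
Fifth differences constant at -120.
-912 − 120 = -1032;  -3876 − 1032 = -4908;  -12122 − 4908 = -17030;  -31046 − 17030 = -48076;  -68807 − 48076 = -116883
-1032 − 120 = -1152;  -4908 − 1152 = -6060;  -17030 − 6060 = -23090;  -48076 − 23090 = -71166;  -116883 − 71166 = -188049

-188049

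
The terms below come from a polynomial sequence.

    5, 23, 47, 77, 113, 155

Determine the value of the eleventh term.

First differences: 18, 24, 30, 36, 42
Second differences: 6, 6, 6, 6
The second differences are constant (6).
42 + 6 = 48;  155 + 48 = 203
48 + 6 = 54;  203 + 54 = 257
54 + 6 = 60;  257 + 60 = 317
60 + 6 = 66;  317 + 66 = 383
66 + 6 = 72;  383 + 72 = 455

455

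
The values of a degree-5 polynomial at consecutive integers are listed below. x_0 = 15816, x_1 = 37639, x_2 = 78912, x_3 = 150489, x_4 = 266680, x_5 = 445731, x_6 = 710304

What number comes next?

1087957

Δ: 21823 , 41273 , 71577 , 116191 , 179051 , 264573
Δ²: 19450 , 30304 , 44614 , 62860 , 85522
Δ³: 10854 , 14310 , 18246 , 22662
Δ⁴: 3456 , 3936 , 4416
Δ⁵: 480 , 480
The fifth differences are constant (480).
4416 + 480 = 4896;  22662 + 4896 = 27558;  85522 + 27558 = 113080;  264573 + 113080 = 377653;  710304 + 377653 = 1087957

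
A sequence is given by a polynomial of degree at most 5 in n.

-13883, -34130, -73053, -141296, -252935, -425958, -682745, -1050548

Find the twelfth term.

-4374360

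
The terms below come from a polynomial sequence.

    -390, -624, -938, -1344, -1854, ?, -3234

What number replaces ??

Using the first 5 terms:
First differences: -234  -314  -406  -510
Second differences: -80  -92  -104
Third differences: -12  -12
Constant third difference = -12.
Extend forward: -104 − 12 = -116;  -510 − 116 = -626;  -1854 − 626 = -2480

-2480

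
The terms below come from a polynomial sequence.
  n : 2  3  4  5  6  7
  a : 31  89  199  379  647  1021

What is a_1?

7

Δ: 58, 110, 180, 268, 374
Δ²: 52, 70, 88, 106
Δ³: 18, 18, 18
The third differences are constant at 18.
Work back: 52 − 18 = 34;  58 − 34 = 24;  31 − 24 = 7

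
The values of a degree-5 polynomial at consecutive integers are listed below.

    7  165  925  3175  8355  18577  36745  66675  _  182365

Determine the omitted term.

Using the first 8 terms:
D1: 158  760  2250  5180  10222  18168  29930
D2: 602  1490  2930  5042  7946  11762
D3: 888  1440  2112  2904  3816
D4: 552  672  792  912
D5: 120  120  120
Constant fifth difference = 120.
Extend forward: 912 + 120 = 1032;  3816 + 1032 = 4848;  11762 + 4848 = 16610;  29930 + 16610 = 46540;  66675 + 46540 = 113215

113215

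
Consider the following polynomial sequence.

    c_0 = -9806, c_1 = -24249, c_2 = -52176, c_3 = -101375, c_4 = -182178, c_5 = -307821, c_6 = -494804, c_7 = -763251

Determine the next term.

First differences: -14443  -27927  -49199  -80803  -125643  -186983  -268447
Second differences: -13484  -21272  -31604  -44840  -61340  -81464
Third differences: -7788  -10332  -13236  -16500  -20124
Fourth differences: -2544  -2904  -3264  -3624
Fifth differences: -360  -360  -360
The fifth differences are constant (-360).
-3624 − 360 = -3984;  -20124 − 3984 = -24108;  -81464 − 24108 = -105572;  -268447 − 105572 = -374019;  -763251 − 374019 = -1137270

-1137270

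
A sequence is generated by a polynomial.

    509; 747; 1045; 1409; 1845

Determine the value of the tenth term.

5315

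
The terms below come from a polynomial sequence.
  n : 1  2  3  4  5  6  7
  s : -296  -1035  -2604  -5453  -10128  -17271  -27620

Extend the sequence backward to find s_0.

-33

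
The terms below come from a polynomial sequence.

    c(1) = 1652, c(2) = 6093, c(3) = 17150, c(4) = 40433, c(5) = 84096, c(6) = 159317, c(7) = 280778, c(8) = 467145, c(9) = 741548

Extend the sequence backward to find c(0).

281

First differences: 4441, 11057, 23283, 43663, 75221, 121461, 186367, 274403
Second differences: 6616, 12226, 20380, 31558, 46240, 64906, 88036
Third differences: 5610, 8154, 11178, 14682, 18666, 23130
Fourth differences: 2544, 3024, 3504, 3984, 4464
Fifth differences: 480, 480, 480, 480
The fifth differences are constant at 480.
Work back: 2544 − 480 = 2064;  5610 − 2064 = 3546;  6616 − 3546 = 3070;  4441 − 3070 = 1371;  1652 − 1371 = 281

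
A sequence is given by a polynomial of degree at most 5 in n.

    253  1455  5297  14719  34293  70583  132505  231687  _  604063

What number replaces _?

382829

Using the first 8 terms:
D1: 1202, 3842, 9422, 19574, 36290, 61922, 99182
D2: 2640, 5580, 10152, 16716, 25632, 37260
D3: 2940, 4572, 6564, 8916, 11628
D4: 1632, 1992, 2352, 2712
D5: 360, 360, 360
Constant fifth difference = 360.
Extend forward: 2712 + 360 = 3072;  11628 + 3072 = 14700;  37260 + 14700 = 51960;  99182 + 51960 = 151142;  231687 + 151142 = 382829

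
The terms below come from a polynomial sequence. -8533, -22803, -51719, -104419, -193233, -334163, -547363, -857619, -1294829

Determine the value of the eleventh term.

-14270 , -28916 , -52700 , -88814 , -140930 , -213200 , -310256 , -437210
-14646 , -23784 , -36114 , -52116 , -72270 , -97056 , -126954
-9138 , -12330 , -16002 , -20154 , -24786 , -29898
-3192 , -3672 , -4152 , -4632 , -5112
-480 , -480 , -480 , -480
Constant fifth difference = -480, so extend:
-5112 − 480 = -5592;  -29898 − 5592 = -35490;  -126954 − 35490 = -162444;  -437210 − 162444 = -599654;  -1294829 − 599654 = -1894483
-5592 − 480 = -6072;  -35490 − 6072 = -41562;  -162444 − 41562 = -204006;  -599654 − 204006 = -803660;  -1894483 − 803660 = -2698143

-2698143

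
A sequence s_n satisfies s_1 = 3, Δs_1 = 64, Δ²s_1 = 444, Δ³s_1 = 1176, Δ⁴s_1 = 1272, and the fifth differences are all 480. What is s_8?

105535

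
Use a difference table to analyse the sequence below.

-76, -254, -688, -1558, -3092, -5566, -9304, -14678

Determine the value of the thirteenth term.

D1: -178  -434  -870  -1534  -2474  -3738  -5374
D2: -256  -436  -664  -940  -1264  -1636
D3: -180  -228  -276  -324  -372
D4: -48  -48  -48  -48
Fourth differences constant at -48.
-372 − 48 = -420;  -1636 − 420 = -2056;  -5374 − 2056 = -7430;  -14678 − 7430 = -22108
-420 − 48 = -468;  -2056 − 468 = -2524;  -7430 − 2524 = -9954;  -22108 − 9954 = -32062
-468 − 48 = -516;  -2524 − 516 = -3040;  -9954 − 3040 = -12994;  -32062 − 12994 = -45056
-516 − 48 = -564;  -3040 − 564 = -3604;  -12994 − 3604 = -16598;  -45056 − 16598 = -61654
-564 − 48 = -612;  -3604 − 612 = -4216;  -16598 − 4216 = -20814;  -61654 − 20814 = -82468

-82468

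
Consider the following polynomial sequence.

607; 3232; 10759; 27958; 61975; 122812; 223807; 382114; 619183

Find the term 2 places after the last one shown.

1439767

D1: 2625, 7527, 17199, 34017, 60837, 100995, 158307, 237069
D2: 4902, 9672, 16818, 26820, 40158, 57312, 78762
D3: 4770, 7146, 10002, 13338, 17154, 21450
D4: 2376, 2856, 3336, 3816, 4296
D5: 480, 480, 480, 480
Constant fifth difference = 480, so extend:
4296 + 480 = 4776;  21450 + 4776 = 26226;  78762 + 26226 = 104988;  237069 + 104988 = 342057;  619183 + 342057 = 961240
4776 + 480 = 5256;  26226 + 5256 = 31482;  104988 + 31482 = 136470;  342057 + 136470 = 478527;  961240 + 478527 = 1439767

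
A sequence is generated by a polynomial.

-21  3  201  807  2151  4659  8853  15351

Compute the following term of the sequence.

24867

Δ: 24  198  606  1344  2508  4194  6498
Δ²: 174  408  738  1164  1686  2304
Δ³: 234  330  426  522  618
Δ⁴: 96  96  96  96
Constant fourth difference = 96, so extend:
618 + 96 = 714;  2304 + 714 = 3018;  6498 + 3018 = 9516;  15351 + 9516 = 24867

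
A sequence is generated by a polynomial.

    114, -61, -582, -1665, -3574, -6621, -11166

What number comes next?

-17617

Δ: -175, -521, -1083, -1909, -3047, -4545
Δ²: -346, -562, -826, -1138, -1498
Δ³: -216, -264, -312, -360
Δ⁴: -48, -48, -48
The fourth differences are constant (-48).
-360 − 48 = -408;  -1498 − 408 = -1906;  -4545 − 1906 = -6451;  -11166 − 6451 = -17617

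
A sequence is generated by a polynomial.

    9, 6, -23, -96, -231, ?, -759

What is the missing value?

-446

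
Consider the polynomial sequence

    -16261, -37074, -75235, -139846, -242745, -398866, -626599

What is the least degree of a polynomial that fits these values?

First differences: -20813, -38161, -64611, -102899, -156121, -227733
Second differences: -17348, -26450, -38288, -53222, -71612
Third differences: -9102, -11838, -14934, -18390
Fourth differences: -2736, -3096, -3456
Fifth differences: -360, -360
The fifth differences are constant, so the polynomial has degree 5.

5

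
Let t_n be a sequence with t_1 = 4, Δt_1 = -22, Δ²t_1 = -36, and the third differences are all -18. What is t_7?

Build the table forward from the leading diagonal:
D3: -18, -18, -18, -18, -18, -18, -18
D2: -36, -54, -72, -90, -108, -126, -144
D1: -22, -58, -112, -184, -274, -382, -508
t: 4, -18, -76, -188, -372, -646, -1028

-1028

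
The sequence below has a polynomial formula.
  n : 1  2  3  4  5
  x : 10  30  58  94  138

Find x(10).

478

D1: 20, 28, 36, 44
D2: 8, 8, 8
The second differences are constant (8).
44 + 8 = 52;  138 + 52 = 190
52 + 8 = 60;  190 + 60 = 250
60 + 8 = 68;  250 + 68 = 318
68 + 8 = 76;  318 + 76 = 394
76 + 8 = 84;  394 + 84 = 478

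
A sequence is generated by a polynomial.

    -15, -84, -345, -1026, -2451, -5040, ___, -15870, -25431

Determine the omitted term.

Using the first 6 terms:
-69, -261, -681, -1425, -2589
-192, -420, -744, -1164
-228, -324, -420
-96, -96
Constant fourth difference = -96.
Extend forward: -420 − 96 = -516;  -1164 − 516 = -1680;  -2589 − 1680 = -4269;  -5040 − 4269 = -9309

-9309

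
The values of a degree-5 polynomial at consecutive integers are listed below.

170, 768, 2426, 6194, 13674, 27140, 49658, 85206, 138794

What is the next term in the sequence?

Δ: 598 , 1658 , 3768 , 7480 , 13466 , 22518 , 35548 , 53588
Δ²: 1060 , 2110 , 3712 , 5986 , 9052 , 13030 , 18040
Δ³: 1050 , 1602 , 2274 , 3066 , 3978 , 5010
Δ⁴: 552 , 672 , 792 , 912 , 1032
Δ⁵: 120 , 120 , 120 , 120
The fifth differences are constant (120).
1032 + 120 = 1152;  5010 + 1152 = 6162;  18040 + 6162 = 24202;  53588 + 24202 = 77790;  138794 + 77790 = 216584

216584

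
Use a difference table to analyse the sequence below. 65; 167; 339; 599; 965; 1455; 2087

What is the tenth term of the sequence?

D1: 102, 172, 260, 366, 490, 632
D2: 70, 88, 106, 124, 142
D3: 18, 18, 18, 18
Constant third difference = 18, so extend:
142 + 18 = 160;  632 + 160 = 792;  2087 + 792 = 2879
160 + 18 = 178;  792 + 178 = 970;  2879 + 970 = 3849
178 + 18 = 196;  970 + 196 = 1166;  3849 + 1166 = 5015

5015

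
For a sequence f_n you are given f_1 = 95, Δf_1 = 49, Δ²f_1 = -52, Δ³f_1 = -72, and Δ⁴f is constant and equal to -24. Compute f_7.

-2191

Build the table forward from the leading diagonal:
D4: -24, -24, -24, -24, -24, -24, -24
D3: -72, -96, -120, -144, -168, -192, -216
D2: -52, -124, -220, -340, -484, -652, -844
D1: 49, -3, -127, -347, -687, -1171, -1823
f: 95, 144, 141, 14, -333, -1020, -2191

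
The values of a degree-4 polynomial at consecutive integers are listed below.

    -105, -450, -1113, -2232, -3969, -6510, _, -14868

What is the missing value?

Using the first 6 terms:
Δ: -345, -663, -1119, -1737, -2541
Δ²: -318, -456, -618, -804
Δ³: -138, -162, -186
Δ⁴: -24, -24
Constant fourth difference = -24.
Extend forward: -186 − 24 = -210;  -804 − 210 = -1014;  -2541 − 1014 = -3555;  -6510 − 3555 = -10065

-10065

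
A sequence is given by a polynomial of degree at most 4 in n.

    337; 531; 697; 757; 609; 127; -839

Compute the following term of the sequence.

Δ: 194  166  60  -148  -482  -966
Δ²: -28  -106  -208  -334  -484
Δ³: -78  -102  -126  -150
Δ⁴: -24  -24  -24
Fourth differences constant at -24.
-150 − 24 = -174;  -484 − 174 = -658;  -966 − 658 = -1624;  -839 − 1624 = -2463

-2463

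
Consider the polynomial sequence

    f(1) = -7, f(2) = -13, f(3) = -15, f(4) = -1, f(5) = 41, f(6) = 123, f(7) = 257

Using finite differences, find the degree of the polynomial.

3

Δ: -6, -2, 14, 42, 82, 134
Δ²: 4, 16, 28, 40, 52
Δ³: 12, 12, 12, 12
The third differences are constant, so the polynomial has degree 3.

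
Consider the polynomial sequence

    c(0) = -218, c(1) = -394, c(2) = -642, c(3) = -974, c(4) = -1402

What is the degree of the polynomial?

3

First differences: -176, -248, -332, -428
Second differences: -72, -84, -96
Third differences: -12, -12
The third differences are constant, so the polynomial has degree 3.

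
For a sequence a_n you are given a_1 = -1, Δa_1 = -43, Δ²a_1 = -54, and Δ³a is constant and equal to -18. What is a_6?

-936

Build the table forward from the leading diagonal:
Δ³: -18, -18, -18, -18, -18, -18
Δ²: -54, -72, -90, -108, -126, -144
Δ: -43, -97, -169, -259, -367, -493
a: -1, -44, -141, -310, -569, -936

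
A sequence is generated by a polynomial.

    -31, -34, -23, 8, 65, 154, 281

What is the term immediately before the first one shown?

-20

-3, 11, 31, 57, 89, 127
14, 20, 26, 32, 38
6, 6, 6, 6
The third differences are constant at 6.
Work back: 14 − 6 = 8;  -3 − 8 = -11;  -31 + 11 = -20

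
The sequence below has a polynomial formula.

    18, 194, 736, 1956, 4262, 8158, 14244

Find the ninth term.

35866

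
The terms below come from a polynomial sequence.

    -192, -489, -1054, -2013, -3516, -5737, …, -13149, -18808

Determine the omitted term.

-8874

Using the first 6 terms:
First differences: -297, -565, -959, -1503, -2221
Second differences: -268, -394, -544, -718
Third differences: -126, -150, -174
Fourth differences: -24, -24
Constant fourth difference = -24.
Extend forward: -174 − 24 = -198;  -718 − 198 = -916;  -2221 − 916 = -3137;  -5737 − 3137 = -8874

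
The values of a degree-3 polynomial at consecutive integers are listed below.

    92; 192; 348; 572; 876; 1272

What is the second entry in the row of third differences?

Δ: 100, 156, 224, 304, 396
Δ²: 56, 68, 80, 92
Δ³: 12, 12, 12

12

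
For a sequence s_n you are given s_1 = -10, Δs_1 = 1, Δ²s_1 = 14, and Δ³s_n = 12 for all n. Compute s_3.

Build the table forward from the leading diagonal:
Δ³: 12, 12, 12
Δ²: 14, 26, 38
Δ: 1, 15, 41
s: -10, -9, 6

6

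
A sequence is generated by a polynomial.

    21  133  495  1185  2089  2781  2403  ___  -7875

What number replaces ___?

-455

Using the first 7 terms:
112  362  690  904  692  -378
250  328  214  -212  -1070
78  -114  -426  -858
-192  -312  -432
-120  -120
Constant fifth difference = -120.
Extend forward: -432 − 120 = -552;  -858 − 552 = -1410;  -1070 − 1410 = -2480;  -378 − 2480 = -2858;  2403 − 2858 = -455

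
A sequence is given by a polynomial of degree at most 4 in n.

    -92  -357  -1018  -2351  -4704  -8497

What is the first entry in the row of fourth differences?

-72

Δ: -265, -661, -1333, -2353, -3793
Δ²: -396, -672, -1020, -1440
Δ³: -276, -348, -420
Δ⁴: -72, -72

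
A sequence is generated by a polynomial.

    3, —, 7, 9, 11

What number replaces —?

Using the last 3 terms:
2, 2
Constant first difference = 2.
Extend backward: 7 − 2 = 5

5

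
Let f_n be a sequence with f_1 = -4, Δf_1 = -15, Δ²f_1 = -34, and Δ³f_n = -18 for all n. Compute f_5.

-340

Build the table forward from the leading diagonal:
D3: -18  -18  -18  -18  -18
D2: -34  -52  -70  -88  -106
D1: -15  -49  -101  -171  -259
f: -4  -19  -68  -169  -340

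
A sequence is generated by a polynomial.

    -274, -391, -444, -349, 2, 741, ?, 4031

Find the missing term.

Using the first 6 terms:
-117  -53  95  351  739
64  148  256  388
84  108  132
24  24
Constant fourth difference = 24.
Extend forward: 132 + 24 = 156;  388 + 156 = 544;  739 + 544 = 1283;  741 + 1283 = 2024

2024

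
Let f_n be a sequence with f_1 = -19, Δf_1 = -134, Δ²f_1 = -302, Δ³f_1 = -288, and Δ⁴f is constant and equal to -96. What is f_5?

Build the table forward from the leading diagonal:
D4: -96  -96  -96  -96  -96
D3: -288  -384  -480  -576  -672
D2: -302  -590  -974  -1454  -2030
D1: -134  -436  -1026  -2000  -3454
f: -19  -153  -589  -1615  -3615

-3615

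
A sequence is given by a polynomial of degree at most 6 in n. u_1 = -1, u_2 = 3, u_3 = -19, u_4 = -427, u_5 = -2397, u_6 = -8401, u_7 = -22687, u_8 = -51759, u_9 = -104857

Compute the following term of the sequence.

4  -22  -408  -1970  -6004  -14286  -29072  -53098
-26  -386  -1562  -4034  -8282  -14786  -24026
-360  -1176  -2472  -4248  -6504  -9240
-816  -1296  -1776  -2256  -2736
-480  -480  -480  -480
Fifth differences constant at -480.
-2736 − 480 = -3216;  -9240 − 3216 = -12456;  -24026 − 12456 = -36482;  -53098 − 36482 = -89580;  -104857 − 89580 = -194437

-194437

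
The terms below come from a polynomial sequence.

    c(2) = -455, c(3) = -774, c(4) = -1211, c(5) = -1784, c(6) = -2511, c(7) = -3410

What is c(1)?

First differences: -319, -437, -573, -727, -899
Second differences: -118, -136, -154, -172
Third differences: -18, -18, -18
The third differences are constant at -18.
Work back: -118 + 18 = -100;  -319 + 100 = -219;  -455 + 219 = -236

-236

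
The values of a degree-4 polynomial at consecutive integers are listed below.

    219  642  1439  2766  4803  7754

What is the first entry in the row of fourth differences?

First differences: 423, 797, 1327, 2037, 2951
Second differences: 374, 530, 710, 914
Third differences: 156, 180, 204
Fourth differences: 24, 24

24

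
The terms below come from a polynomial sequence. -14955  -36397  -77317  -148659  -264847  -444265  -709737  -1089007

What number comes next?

-1615219

D1: -21442  -40920  -71342  -116188  -179418  -265472  -379270
D2: -19478  -30422  -44846  -63230  -86054  -113798
D3: -10944  -14424  -18384  -22824  -27744
D4: -3480  -3960  -4440  -4920
D5: -480  -480  -480
The fifth differences are constant (-480).
-4920 − 480 = -5400;  -27744 − 5400 = -33144;  -113798 − 33144 = -146942;  -379270 − 146942 = -526212;  -1089007 − 526212 = -1615219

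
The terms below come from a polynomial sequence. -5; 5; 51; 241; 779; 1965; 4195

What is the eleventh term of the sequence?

34835

First differences: 10, 46, 190, 538, 1186, 2230
Second differences: 36, 144, 348, 648, 1044
Third differences: 108, 204, 300, 396
Fourth differences: 96, 96, 96
Fourth differences constant at 96.
396 + 96 = 492;  1044 + 492 = 1536;  2230 + 1536 = 3766;  4195 + 3766 = 7961
492 + 96 = 588;  1536 + 588 = 2124;  3766 + 2124 = 5890;  7961 + 5890 = 13851
588 + 96 = 684;  2124 + 684 = 2808;  5890 + 2808 = 8698;  13851 + 8698 = 22549
684 + 96 = 780;  2808 + 780 = 3588;  8698 + 3588 = 12286;  22549 + 12286 = 34835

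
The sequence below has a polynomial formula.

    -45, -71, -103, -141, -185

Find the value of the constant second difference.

Δ: -26, -32, -38, -44
Δ²: -6, -6, -6

-6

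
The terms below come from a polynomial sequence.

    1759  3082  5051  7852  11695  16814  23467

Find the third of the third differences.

Δ: 1323, 1969, 2801, 3843, 5119, 6653
Δ²: 646, 832, 1042, 1276, 1534
Δ³: 186, 210, 234, 258
Δ⁴: 24, 24, 24

234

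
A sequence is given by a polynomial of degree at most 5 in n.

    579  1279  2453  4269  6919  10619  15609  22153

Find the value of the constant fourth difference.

First differences: 700, 1174, 1816, 2650, 3700, 4990, 6544
Second differences: 474, 642, 834, 1050, 1290, 1554
Third differences: 168, 192, 216, 240, 264
Fourth differences: 24, 24, 24, 24

24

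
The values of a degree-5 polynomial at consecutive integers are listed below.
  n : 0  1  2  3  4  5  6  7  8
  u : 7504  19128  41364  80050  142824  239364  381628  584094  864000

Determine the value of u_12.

3212824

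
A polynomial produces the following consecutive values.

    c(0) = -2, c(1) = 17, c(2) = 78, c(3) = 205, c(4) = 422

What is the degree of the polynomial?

3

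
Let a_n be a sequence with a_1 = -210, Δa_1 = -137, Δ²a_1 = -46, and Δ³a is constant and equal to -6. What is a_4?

Build the table forward from the leading diagonal:
D3: -6  -6  -6  -6
D2: -46  -52  -58  -64
D1: -137  -183  -235  -293
a: -210  -347  -530  -765

-765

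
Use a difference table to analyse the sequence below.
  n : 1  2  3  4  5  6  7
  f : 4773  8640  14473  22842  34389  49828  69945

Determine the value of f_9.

127717

3867, 5833, 8369, 11547, 15439, 20117
1966, 2536, 3178, 3892, 4678
570, 642, 714, 786
72, 72, 72
Fourth differences constant at 72.
786 + 72 = 858;  4678 + 858 = 5536;  20117 + 5536 = 25653;  69945 + 25653 = 95598
858 + 72 = 930;  5536 + 930 = 6466;  25653 + 6466 = 32119;  95598 + 32119 = 127717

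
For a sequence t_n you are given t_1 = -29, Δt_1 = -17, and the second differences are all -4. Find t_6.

Build the table forward from the leading diagonal:
D2: -4  -4  -4  -4  -4  -4
D1: -17  -21  -25  -29  -33  -37
t: -29  -46  -67  -92  -121  -154

-154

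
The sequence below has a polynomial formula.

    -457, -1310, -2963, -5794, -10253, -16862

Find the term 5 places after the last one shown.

First differences: -853 , -1653 , -2831 , -4459 , -6609
Second differences: -800 , -1178 , -1628 , -2150
Third differences: -378 , -450 , -522
Fourth differences: -72 , -72
The fourth differences are constant (-72).
-522 − 72 = -594;  -2150 − 594 = -2744;  -6609 − 2744 = -9353;  -16862 − 9353 = -26215
-594 − 72 = -666;  -2744 − 666 = -3410;  -9353 − 3410 = -12763;  -26215 − 12763 = -38978
-666 − 72 = -738;  -3410 − 738 = -4148;  -12763 − 4148 = -16911;  -38978 − 16911 = -55889
-738 − 72 = -810;  -4148 − 810 = -4958;  -16911 − 4958 = -21869;  -55889 − 21869 = -77758
-810 − 72 = -882;  -4958 − 882 = -5840;  -21869 − 5840 = -27709;  -77758 − 27709 = -105467

-105467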